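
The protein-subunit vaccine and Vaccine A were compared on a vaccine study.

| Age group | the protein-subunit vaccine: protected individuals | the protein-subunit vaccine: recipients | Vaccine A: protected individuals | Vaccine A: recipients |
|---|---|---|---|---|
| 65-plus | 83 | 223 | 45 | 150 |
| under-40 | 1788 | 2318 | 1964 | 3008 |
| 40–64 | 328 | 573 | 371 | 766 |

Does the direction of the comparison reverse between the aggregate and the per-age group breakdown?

65-plus: the protein-subunit vaccine 83/223 = 37.2%, Vaccine A 45/150 = 30.0% → the protein-subunit vaccine
Under-40: the protein-subunit vaccine 1788/2318 = 77.1%, Vaccine A 1964/3008 = 65.3% → the protein-subunit vaccine
40–64: the protein-subunit vaccine 328/573 = 57.2%, Vaccine A 371/766 = 48.4% → the protein-subunit vaccine
Overall: the protein-subunit vaccine 2199/3114 = 70.6%, Vaccine A 2380/3924 = 60.7% → the protein-subunit vaccine
The protein-subunit vaccine wins overall and in every age group — no reversal.

No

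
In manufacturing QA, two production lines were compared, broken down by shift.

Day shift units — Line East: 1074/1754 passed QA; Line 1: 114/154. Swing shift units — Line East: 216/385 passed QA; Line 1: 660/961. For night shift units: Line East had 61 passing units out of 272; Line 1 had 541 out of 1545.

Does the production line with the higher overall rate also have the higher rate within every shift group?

Day shift: Line East 1074/1754 = 61.2%, Line 1 114/154 = 74.0% → Line 1
Swing shift: Line East 216/385 = 56.1%, Line 1 660/961 = 68.7% → Line 1
Night shift: Line East 61/272 = 22.4%, Line 1 541/1545 = 35.0% → Line 1
Overall: Line East 1351/2411 = 56.0%, Line 1 1315/2660 = 49.4% → Line East
Line 1 wins each shift group but Line East wins overall — the comparison reverses. Line 1's units skew toward night shift, which has a lower base rate.

No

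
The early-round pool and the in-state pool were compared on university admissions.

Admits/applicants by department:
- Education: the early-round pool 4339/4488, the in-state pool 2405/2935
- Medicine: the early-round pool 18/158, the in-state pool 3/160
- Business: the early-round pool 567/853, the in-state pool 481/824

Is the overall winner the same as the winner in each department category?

Yes

Education: the early-round pool 4339/4488 = 96.7%, the in-state pool 2405/2935 = 81.9% → the early-round pool
Medicine: the early-round pool 18/158 = 11.4%, the in-state pool 3/160 = 1.9% → the early-round pool
Business: the early-round pool 567/853 = 66.5%, the in-state pool 481/824 = 58.4% → the early-round pool
Overall: the early-round pool 4924/5499 = 89.5%, the in-state pool 2889/3919 = 73.7% → the early-round pool
The early-round pool wins overall and in every department group — no reversal.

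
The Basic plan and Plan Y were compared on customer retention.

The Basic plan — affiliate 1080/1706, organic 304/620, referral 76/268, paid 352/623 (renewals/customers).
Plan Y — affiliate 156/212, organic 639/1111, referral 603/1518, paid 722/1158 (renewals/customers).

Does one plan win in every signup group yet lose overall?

Yes

Affiliate: the Basic plan 1080/1706 = 63.3%, Plan Y 156/212 = 73.6% → Plan Y
Organic: the Basic plan 304/620 = 49.0%, Plan Y 639/1111 = 57.5% → Plan Y
Referral: the Basic plan 76/268 = 28.4%, Plan Y 603/1518 = 39.7% → Plan Y
Paid: the Basic plan 352/623 = 56.5%, Plan Y 722/1158 = 62.3% → Plan Y
Overall: the Basic plan 1812/3217 = 56.3%, Plan Y 2120/3999 = 53.0% → the Basic plan
Plan Y wins each signup group but the Basic plan wins overall — the comparison reverses. Plan Y's customers skew toward referral, which has a lower base rate.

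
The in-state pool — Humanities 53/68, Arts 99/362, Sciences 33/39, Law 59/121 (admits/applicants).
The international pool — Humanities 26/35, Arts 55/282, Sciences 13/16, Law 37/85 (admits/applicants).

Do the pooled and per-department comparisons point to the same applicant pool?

Yes

Humanities: the in-state pool 53/68 = 77.9%, the international pool 26/35 = 74.3% → the in-state pool
Arts: the in-state pool 99/362 = 27.3%, the international pool 55/282 = 19.5% → the in-state pool
Sciences: the in-state pool 33/39 = 84.6%, the international pool 13/16 = 81.2% → the in-state pool
Law: the in-state pool 59/121 = 48.8%, the international pool 37/85 = 43.5% → the in-state pool
Overall: the in-state pool 244/590 = 41.4%, the international pool 131/418 = 31.3% → the in-state pool
The in-state pool wins overall and in every department group — no reversal.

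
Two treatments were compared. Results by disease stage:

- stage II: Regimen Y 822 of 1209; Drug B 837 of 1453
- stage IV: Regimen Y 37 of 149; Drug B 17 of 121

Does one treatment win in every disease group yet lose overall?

Stage II: Regimen Y 822/1209 = 68.0%, Drug B 837/1453 = 57.6% → Regimen Y
Stage IV: Regimen Y 37/149 = 24.8%, Drug B 17/121 = 14.0% → Regimen Y
Overall: Regimen Y 859/1358 = 63.3%, Drug B 854/1574 = 54.3% → Regimen Y
Regimen Y wins overall and in every disease group — no reversal.

No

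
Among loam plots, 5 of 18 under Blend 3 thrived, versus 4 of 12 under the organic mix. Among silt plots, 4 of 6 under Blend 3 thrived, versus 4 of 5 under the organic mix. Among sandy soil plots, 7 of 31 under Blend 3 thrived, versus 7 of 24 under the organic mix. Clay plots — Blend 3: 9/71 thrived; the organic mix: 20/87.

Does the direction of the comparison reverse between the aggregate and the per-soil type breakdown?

No

Loam: Blend 3 5/18 = 27.8%, the organic mix 4/12 = 33.3% → the organic mix
Silt: Blend 3 4/6 = 66.7%, the organic mix 4/5 = 80.0% → the organic mix
Sandy soil: Blend 3 7/31 = 22.6%, the organic mix 7/24 = 29.2% → the organic mix
Clay: Blend 3 9/71 = 12.7%, the organic mix 20/87 = 23.0% → the organic mix
Overall: Blend 3 25/126 = 19.8%, the organic mix 35/128 = 27.3% → the organic mix
The organic mix wins overall and in every soil group — no reversal.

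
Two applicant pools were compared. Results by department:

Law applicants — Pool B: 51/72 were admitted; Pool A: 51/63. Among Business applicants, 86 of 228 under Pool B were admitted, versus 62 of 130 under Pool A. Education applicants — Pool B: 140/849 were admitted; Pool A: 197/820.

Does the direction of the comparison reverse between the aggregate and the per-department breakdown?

No

Law: Pool B 51/72 = 70.8%, Pool A 51/63 = 81.0% → Pool A
Business: Pool B 86/228 = 37.7%, Pool A 62/130 = 47.7% → Pool A
Education: Pool B 140/849 = 16.5%, Pool A 197/820 = 24.0% → Pool A
Overall: Pool B 277/1149 = 24.1%, Pool A 310/1013 = 30.6% → Pool A
Pool A wins overall and in every department group — no reversal.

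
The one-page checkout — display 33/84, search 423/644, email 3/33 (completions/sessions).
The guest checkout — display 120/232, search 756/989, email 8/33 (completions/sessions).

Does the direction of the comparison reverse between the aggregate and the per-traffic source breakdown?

No

Display: the one-page checkout 33/84 = 39.3%, the guest checkout 120/232 = 51.7% → the guest checkout
Search: the one-page checkout 423/644 = 65.7%, the guest checkout 756/989 = 76.4% → the guest checkout
Email: the one-page checkout 3/33 = 9.1%, the guest checkout 8/33 = 24.2% → the guest checkout
Overall: the one-page checkout 459/761 = 60.3%, the guest checkout 884/1254 = 70.5% → the guest checkout
The guest checkout wins overall and in every traffic group — no reversal.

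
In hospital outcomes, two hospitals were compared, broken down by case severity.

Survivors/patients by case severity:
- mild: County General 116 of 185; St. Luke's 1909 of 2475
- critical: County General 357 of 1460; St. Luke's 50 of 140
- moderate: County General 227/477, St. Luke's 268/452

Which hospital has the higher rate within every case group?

Mild: County General 116/185 = 62.7%, St. Luke's 1909/2475 = 77.1% → St. Luke's
Critical: County General 357/1460 = 24.5%, St. Luke's 50/140 = 35.7% → St. Luke's
Moderate: County General 227/477 = 47.6%, St. Luke's 268/452 = 59.3% → St. Luke's
St. Luke's has the higher rate in all 3 groups.

St. Luke's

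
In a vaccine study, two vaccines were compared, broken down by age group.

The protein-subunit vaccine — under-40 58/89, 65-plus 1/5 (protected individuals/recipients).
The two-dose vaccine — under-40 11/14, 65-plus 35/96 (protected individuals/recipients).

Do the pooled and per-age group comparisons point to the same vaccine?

Under-40: the protein-subunit vaccine 58/89 = 65.2%, the two-dose vaccine 11/14 = 78.6% → the two-dose vaccine
65-plus: the protein-subunit vaccine 1/5 = 20.0%, the two-dose vaccine 35/96 = 36.5% → the two-dose vaccine
Overall: the protein-subunit vaccine 59/94 = 62.8%, the two-dose vaccine 46/110 = 41.8% → the protein-subunit vaccine
The two-dose vaccine wins each age group but the protein-subunit vaccine wins overall — the comparison reverses. The two-dose vaccine's recipients skew toward 65-plus, which has a lower base rate.

No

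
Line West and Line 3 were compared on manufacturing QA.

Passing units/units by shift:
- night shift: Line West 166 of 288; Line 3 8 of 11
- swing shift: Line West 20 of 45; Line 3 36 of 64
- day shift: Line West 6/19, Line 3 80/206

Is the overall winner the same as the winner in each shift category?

Night shift: Line West 166/288 = 57.6%, Line 3 8/11 = 72.7% → Line 3
Swing shift: Line West 20/45 = 44.4%, Line 3 36/64 = 56.2% → Line 3
Day shift: Line West 6/19 = 31.6%, Line 3 80/206 = 38.8% → Line 3
Overall: Line West 192/352 = 54.5%, Line 3 124/281 = 44.1% → Line West
Line 3 wins each shift group but Line West wins overall — the comparison reverses. Line 3's units skew toward day shift, which has a lower base rate.

No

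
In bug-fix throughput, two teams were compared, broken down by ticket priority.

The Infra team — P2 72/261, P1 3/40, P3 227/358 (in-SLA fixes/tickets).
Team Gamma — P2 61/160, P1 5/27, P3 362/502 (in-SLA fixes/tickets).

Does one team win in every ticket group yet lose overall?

P2: the Infra team 72/261 = 27.6%, Team Gamma 61/160 = 38.1% → Team Gamma
P1: the Infra team 3/40 = 7.5%, Team Gamma 5/27 = 18.5% → Team Gamma
P3: the Infra team 227/358 = 63.4%, Team Gamma 362/502 = 72.1% → Team Gamma
Overall: the Infra team 302/659 = 45.8%, Team Gamma 428/689 = 62.1% → Team Gamma
Team Gamma wins overall and in every ticket group — no reversal.

No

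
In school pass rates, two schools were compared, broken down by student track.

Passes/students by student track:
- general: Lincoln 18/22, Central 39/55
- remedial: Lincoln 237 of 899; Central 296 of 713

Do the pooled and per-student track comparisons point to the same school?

General: Lincoln 18/22 = 81.8%, Central 39/55 = 70.9% → Lincoln
Remedial: Lincoln 237/899 = 26.4%, Central 296/713 = 41.5% → Central
Overall: Lincoln 255/921 = 27.7%, Central 335/768 = 43.6% → Central
Neither sweeps: Lincoln wins 1 of 2 groups, Central wins 1. Central wins overall but not every group — no Simpson reversal.

No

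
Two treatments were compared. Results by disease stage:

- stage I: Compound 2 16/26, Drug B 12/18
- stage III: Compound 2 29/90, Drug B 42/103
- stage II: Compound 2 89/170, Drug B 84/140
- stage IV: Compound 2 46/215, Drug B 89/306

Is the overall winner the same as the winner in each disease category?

Yes

Stage I: Compound 2 16/26 = 61.5%, Drug B 12/18 = 66.7% → Drug B
Stage III: Compound 2 29/90 = 32.2%, Drug B 42/103 = 40.8% → Drug B
Stage II: Compound 2 89/170 = 52.4%, Drug B 84/140 = 60.0% → Drug B
Stage IV: Compound 2 46/215 = 21.4%, Drug B 89/306 = 29.1% → Drug B
Overall: Compound 2 180/501 = 35.9%, Drug B 227/567 = 40.0% → Drug B
Drug B wins overall and in every disease group — no reversal.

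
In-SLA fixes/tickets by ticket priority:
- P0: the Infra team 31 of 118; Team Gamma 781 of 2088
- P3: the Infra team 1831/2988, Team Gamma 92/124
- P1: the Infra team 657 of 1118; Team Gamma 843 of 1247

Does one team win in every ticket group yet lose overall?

P0: the Infra team 31/118 = 26.3%, Team Gamma 781/2088 = 37.4% → Team Gamma
P3: the Infra team 1831/2988 = 61.3%, Team Gamma 92/124 = 74.2% → Team Gamma
P1: the Infra team 657/1118 = 58.8%, Team Gamma 843/1247 = 67.6% → Team Gamma
Overall: the Infra team 2519/4224 = 59.6%, Team Gamma 1716/3459 = 49.6% → the Infra team
Team Gamma wins each ticket group but the Infra team wins overall — the comparison reverses. Team Gamma's tickets skew toward P0, which has a lower base rate.

Yes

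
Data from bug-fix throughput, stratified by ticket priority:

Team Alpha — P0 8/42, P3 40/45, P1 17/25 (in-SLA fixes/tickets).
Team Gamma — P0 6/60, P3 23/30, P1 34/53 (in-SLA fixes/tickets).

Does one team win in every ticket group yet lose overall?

P0: Team Alpha 8/42 = 19.0%, Team Gamma 6/60 = 10.0% → Team Alpha
P3: Team Alpha 40/45 = 88.9%, Team Gamma 23/30 = 76.7% → Team Alpha
P1: Team Alpha 17/25 = 68.0%, Team Gamma 34/53 = 64.2% → Team Alpha
Overall: Team Alpha 65/112 = 58.0%, Team Gamma 63/143 = 44.1% → Team Alpha
Team Alpha wins overall and in every ticket group — no reversal.

No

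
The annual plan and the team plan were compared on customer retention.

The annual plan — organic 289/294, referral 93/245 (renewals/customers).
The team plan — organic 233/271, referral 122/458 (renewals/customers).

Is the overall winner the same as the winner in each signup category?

Yes

Organic: the annual plan 289/294 = 98.3%, the team plan 233/271 = 86.0% → the annual plan
Referral: the annual plan 93/245 = 38.0%, the team plan 122/458 = 26.6% → the annual plan
Overall: the annual plan 382/539 = 70.9%, the team plan 355/729 = 48.7% → the annual plan
The annual plan wins overall and in every signup group — no reversal.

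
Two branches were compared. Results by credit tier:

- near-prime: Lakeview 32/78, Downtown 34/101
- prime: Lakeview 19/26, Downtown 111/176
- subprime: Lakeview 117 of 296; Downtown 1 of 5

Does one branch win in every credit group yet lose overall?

Yes

Near-prime: Lakeview 32/78 = 41.0%, Downtown 34/101 = 33.7% → Lakeview
Prime: Lakeview 19/26 = 73.1%, Downtown 111/176 = 63.1% → Lakeview
Subprime: Lakeview 117/296 = 39.5%, Downtown 1/5 = 20.0% → Lakeview
Overall: Lakeview 168/400 = 42.0%, Downtown 146/282 = 51.8% → Downtown
Lakeview wins each credit group but Downtown wins overall — the comparison reverses. Lakeview's applications skew toward subprime, which has a lower base rate.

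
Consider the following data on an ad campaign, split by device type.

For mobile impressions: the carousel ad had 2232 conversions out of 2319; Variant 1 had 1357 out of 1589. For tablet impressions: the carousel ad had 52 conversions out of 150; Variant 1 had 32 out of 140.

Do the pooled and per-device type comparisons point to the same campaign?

Yes

Mobile: the carousel ad 2232/2319 = 96.2%, Variant 1 1357/1589 = 85.4% → the carousel ad
Tablet: the carousel ad 52/150 = 34.7%, Variant 1 32/140 = 22.9% → the carousel ad
Overall: the carousel ad 2284/2469 = 92.5%, Variant 1 1389/1729 = 80.3% → the carousel ad
The carousel ad wins overall and in every device group — no reversal.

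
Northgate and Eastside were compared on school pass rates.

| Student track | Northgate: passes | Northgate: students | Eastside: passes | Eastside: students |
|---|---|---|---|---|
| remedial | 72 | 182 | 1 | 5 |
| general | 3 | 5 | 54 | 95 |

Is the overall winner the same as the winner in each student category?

No

Remedial: Northgate 72/182 = 39.6%, Eastside 1/5 = 20.0% → Northgate
General: Northgate 3/5 = 60.0%, Eastside 54/95 = 56.8% → Northgate
Overall: Northgate 75/187 = 40.1%, Eastside 55/100 = 55.0% → Eastside
Northgate wins each student group but Eastside wins overall — the comparison reverses. Northgate's students skew toward remedial, which has a lower base rate.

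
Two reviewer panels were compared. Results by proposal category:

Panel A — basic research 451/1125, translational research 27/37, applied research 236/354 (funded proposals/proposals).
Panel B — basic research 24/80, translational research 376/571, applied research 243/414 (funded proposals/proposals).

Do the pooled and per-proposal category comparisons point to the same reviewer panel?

No

Basic research: Panel A 451/1125 = 40.1%, Panel B 24/80 = 30.0% → Panel A
Translational research: Panel A 27/37 = 73.0%, Panel B 376/571 = 65.8% → Panel A
Applied research: Panel A 236/354 = 66.7%, Panel B 243/414 = 58.7% → Panel A
Overall: Panel A 714/1516 = 47.1%, Panel B 643/1065 = 60.4% → Panel B
Panel A wins each proposal group but Panel B wins overall — the comparison reverses. Panel A's proposals skew toward basic research, which has a lower base rate.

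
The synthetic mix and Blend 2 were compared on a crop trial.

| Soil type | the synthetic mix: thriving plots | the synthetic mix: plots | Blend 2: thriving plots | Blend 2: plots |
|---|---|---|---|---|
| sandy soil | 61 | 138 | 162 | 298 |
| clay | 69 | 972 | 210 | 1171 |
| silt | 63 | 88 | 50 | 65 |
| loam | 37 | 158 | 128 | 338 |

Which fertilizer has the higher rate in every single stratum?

Blend 2

Sandy soil: the synthetic mix 61/138 = 44.2%, Blend 2 162/298 = 54.4% → Blend 2
Clay: the synthetic mix 69/972 = 7.1%, Blend 2 210/1171 = 17.9% → Blend 2
Silt: the synthetic mix 63/88 = 71.6%, Blend 2 50/65 = 76.9% → Blend 2
Loam: the synthetic mix 37/158 = 23.4%, Blend 2 128/338 = 37.9% → Blend 2
Blend 2 has the higher rate in all 4 groups.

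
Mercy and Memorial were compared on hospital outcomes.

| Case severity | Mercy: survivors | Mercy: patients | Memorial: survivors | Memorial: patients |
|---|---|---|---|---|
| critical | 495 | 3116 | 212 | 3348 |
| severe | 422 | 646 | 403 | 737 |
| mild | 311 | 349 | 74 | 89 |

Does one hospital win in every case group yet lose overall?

Critical: Mercy 495/3116 = 15.9%, Memorial 212/3348 = 6.3% → Mercy
Severe: Mercy 422/646 = 65.3%, Memorial 403/737 = 54.7% → Mercy
Mild: Mercy 311/349 = 89.1%, Memorial 74/89 = 83.1% → Mercy
Overall: Mercy 1228/4111 = 29.9%, Memorial 689/4174 = 16.5% → Mercy
Mercy wins overall and in every case group — no reversal.

No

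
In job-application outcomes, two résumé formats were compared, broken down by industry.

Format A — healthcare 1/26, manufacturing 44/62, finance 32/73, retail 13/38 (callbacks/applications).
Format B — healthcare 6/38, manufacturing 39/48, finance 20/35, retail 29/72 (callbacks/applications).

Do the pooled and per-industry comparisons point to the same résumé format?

Healthcare: Format A 1/26 = 3.8%, Format B 6/38 = 15.8% → Format B
Manufacturing: Format A 44/62 = 71.0%, Format B 39/48 = 81.2% → Format B
Finance: Format A 32/73 = 43.8%, Format B 20/35 = 57.1% → Format B
Retail: Format A 13/38 = 34.2%, Format B 29/72 = 40.3% → Format B
Overall: Format A 90/199 = 45.2%, Format B 94/193 = 48.7% → Format B
Format B wins overall and in every industry group — no reversal.

Yes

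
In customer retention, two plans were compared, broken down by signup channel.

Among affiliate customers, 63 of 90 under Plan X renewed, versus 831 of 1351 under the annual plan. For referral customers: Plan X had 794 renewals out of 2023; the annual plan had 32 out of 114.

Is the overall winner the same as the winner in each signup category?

Affiliate: Plan X 63/90 = 70.0%, the annual plan 831/1351 = 61.5% → Plan X
Referral: Plan X 794/2023 = 39.2%, the annual plan 32/114 = 28.1% → Plan X
Overall: Plan X 857/2113 = 40.6%, the annual plan 863/1465 = 58.9% → the annual plan
Plan X wins each signup group but the annual plan wins overall — the comparison reverses. Plan X's customers skew toward referral, which has a lower base rate.

No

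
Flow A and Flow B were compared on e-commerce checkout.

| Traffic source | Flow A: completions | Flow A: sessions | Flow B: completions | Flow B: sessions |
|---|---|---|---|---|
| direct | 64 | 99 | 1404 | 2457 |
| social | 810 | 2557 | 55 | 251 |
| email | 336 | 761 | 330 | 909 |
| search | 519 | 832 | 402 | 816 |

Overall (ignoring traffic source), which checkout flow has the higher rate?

Direct: Flow A 64/99 = 64.6%, Flow B 1404/2457 = 57.1% → Flow A
Social: Flow A 810/2557 = 31.7%, Flow B 55/251 = 21.9% → Flow A
Email: Flow A 336/761 = 44.2%, Flow B 330/909 = 36.3% → Flow A
Search: Flow A 519/832 = 62.4%, Flow B 402/816 = 49.3% → Flow A
Overall: Flow A 1729/4249 = 40.7%, Flow B 2191/4433 = 49.4% → Flow B
(Flow A wins every traffic group but Flow B wins overall — Flow A's sessions skew toward the low-rate social group.)

Flow B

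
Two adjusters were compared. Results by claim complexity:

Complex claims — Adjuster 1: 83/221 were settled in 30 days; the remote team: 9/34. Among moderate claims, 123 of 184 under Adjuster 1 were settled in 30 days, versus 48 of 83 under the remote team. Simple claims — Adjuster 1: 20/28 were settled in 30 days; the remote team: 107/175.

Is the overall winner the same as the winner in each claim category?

Complex: Adjuster 1 83/221 = 37.6%, the remote team 9/34 = 26.5% → Adjuster 1
Moderate: Adjuster 1 123/184 = 66.8%, the remote team 48/83 = 57.8% → Adjuster 1
Simple: Adjuster 1 20/28 = 71.4%, the remote team 107/175 = 61.1% → Adjuster 1
Overall: Adjuster 1 226/433 = 52.2%, the remote team 164/292 = 56.2% → the remote team
Adjuster 1 wins each claim group but the remote team wins overall — the comparison reverses. Adjuster 1's claims skew toward complex, which has a lower base rate.

No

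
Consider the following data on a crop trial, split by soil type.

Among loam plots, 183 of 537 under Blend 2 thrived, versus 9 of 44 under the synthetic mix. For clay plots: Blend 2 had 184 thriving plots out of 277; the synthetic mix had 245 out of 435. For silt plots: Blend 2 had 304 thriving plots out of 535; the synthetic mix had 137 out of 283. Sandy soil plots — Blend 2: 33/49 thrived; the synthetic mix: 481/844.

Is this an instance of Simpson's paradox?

Yes

Loam: Blend 2 183/537 = 34.1%, the synthetic mix 9/44 = 20.5% → Blend 2
Clay: Blend 2 184/277 = 66.4%, the synthetic mix 245/435 = 56.3% → Blend 2
Silt: Blend 2 304/535 = 56.8%, the synthetic mix 137/283 = 48.4% → Blend 2
Sandy soil: Blend 2 33/49 = 67.3%, the synthetic mix 481/844 = 57.0% → Blend 2
Overall: Blend 2 704/1398 = 50.4%, the synthetic mix 872/1606 = 54.3% → the synthetic mix
Blend 2 wins each soil group but the synthetic mix wins overall — the comparison reverses. Blend 2's plots skew toward loam, which has a lower base rate.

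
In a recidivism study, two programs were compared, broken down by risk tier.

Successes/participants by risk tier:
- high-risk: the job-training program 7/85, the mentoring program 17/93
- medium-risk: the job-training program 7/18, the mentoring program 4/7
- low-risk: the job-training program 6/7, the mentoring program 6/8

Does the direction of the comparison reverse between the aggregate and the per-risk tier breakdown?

No

High-risk: the job-training program 7/85 = 8.2%, the mentoring program 17/93 = 18.3% → the mentoring program
Medium-risk: the job-training program 7/18 = 38.9%, the mentoring program 4/7 = 57.1% → the mentoring program
Low-risk: the job-training program 6/7 = 85.7%, the mentoring program 6/8 = 75.0% → the job-training program
Overall: the job-training program 20/110 = 18.2%, the mentoring program 27/108 = 25.0% → the mentoring program
Neither sweeps: the job-training program wins 1 of 3 groups, the mentoring program wins 2. The mentoring program wins overall but not every group — no Simpson reversal.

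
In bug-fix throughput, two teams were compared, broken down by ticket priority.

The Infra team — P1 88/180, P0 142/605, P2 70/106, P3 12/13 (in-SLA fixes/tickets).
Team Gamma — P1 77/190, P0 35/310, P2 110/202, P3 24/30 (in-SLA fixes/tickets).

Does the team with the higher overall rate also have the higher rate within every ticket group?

Yes

P1: the Infra team 88/180 = 48.9%, Team Gamma 77/190 = 40.5% → the Infra team
P0: the Infra team 142/605 = 23.5%, Team Gamma 35/310 = 11.3% → the Infra team
P2: the Infra team 70/106 = 66.0%, Team Gamma 110/202 = 54.5% → the Infra team
P3: the Infra team 12/13 = 92.3%, Team Gamma 24/30 = 80.0% → the Infra team
Overall: the Infra team 312/904 = 34.5%, Team Gamma 246/732 = 33.6% → the Infra team
The Infra team wins overall and in every ticket group — no reversal.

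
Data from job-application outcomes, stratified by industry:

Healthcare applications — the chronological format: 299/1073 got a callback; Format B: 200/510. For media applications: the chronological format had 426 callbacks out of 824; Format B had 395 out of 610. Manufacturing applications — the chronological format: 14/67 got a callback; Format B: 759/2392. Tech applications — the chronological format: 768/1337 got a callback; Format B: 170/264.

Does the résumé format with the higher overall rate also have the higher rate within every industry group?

No

Healthcare: the chronological format 299/1073 = 27.9%, Format B 200/510 = 39.2% → Format B
Media: the chronological format 426/824 = 51.7%, Format B 395/610 = 64.8% → Format B
Manufacturing: the chronological format 14/67 = 20.9%, Format B 759/2392 = 31.7% → Format B
Tech: the chronological format 768/1337 = 57.4%, Format B 170/264 = 64.4% → Format B
Overall: the chronological format 1507/3301 = 45.7%, Format B 1524/3776 = 40.4% → the chronological format
Format B wins each industry group but the chronological format wins overall — the comparison reverses. Format B's applications skew toward manufacturing, which has a lower base rate.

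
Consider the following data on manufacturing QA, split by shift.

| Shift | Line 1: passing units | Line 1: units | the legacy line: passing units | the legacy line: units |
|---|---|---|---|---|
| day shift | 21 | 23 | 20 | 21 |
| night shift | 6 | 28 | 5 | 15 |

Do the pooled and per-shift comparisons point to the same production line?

Yes

Day shift: Line 1 21/23 = 91.3%, the legacy line 20/21 = 95.2% → the legacy line
Night shift: Line 1 6/28 = 21.4%, the legacy line 5/15 = 33.3% → the legacy line
Overall: Line 1 27/51 = 52.9%, the legacy line 25/36 = 69.4% → the legacy line
The legacy line wins overall and in every shift group — no reversal.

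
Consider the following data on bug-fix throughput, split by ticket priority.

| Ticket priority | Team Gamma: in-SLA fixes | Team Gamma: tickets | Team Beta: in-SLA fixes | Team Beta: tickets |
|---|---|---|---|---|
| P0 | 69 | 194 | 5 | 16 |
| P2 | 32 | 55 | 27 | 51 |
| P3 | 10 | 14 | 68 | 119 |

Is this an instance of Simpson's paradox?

P0: Team Gamma 69/194 = 35.6%, Team Beta 5/16 = 31.2% → Team Gamma
P2: Team Gamma 32/55 = 58.2%, Team Beta 27/51 = 52.9% → Team Gamma
P3: Team Gamma 10/14 = 71.4%, Team Beta 68/119 = 57.1% → Team Gamma
Overall: Team Gamma 111/263 = 42.2%, Team Beta 100/186 = 53.8% → Team Beta
Team Gamma wins each ticket group but Team Beta wins overall — the comparison reverses. Team Gamma's tickets skew toward P0, which has a lower base rate.

Yes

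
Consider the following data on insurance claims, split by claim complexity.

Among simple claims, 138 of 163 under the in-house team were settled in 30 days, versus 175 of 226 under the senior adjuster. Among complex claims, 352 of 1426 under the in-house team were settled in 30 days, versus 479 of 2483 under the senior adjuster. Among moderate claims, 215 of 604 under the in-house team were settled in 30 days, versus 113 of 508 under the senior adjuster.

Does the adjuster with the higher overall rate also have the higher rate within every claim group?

Yes

Simple: the in-house team 138/163 = 84.7%, the senior adjuster 175/226 = 77.4% → the in-house team
Complex: the in-house team 352/1426 = 24.7%, the senior adjuster 479/2483 = 19.3% → the in-house team
Moderate: the in-house team 215/604 = 35.6%, the senior adjuster 113/508 = 22.2% → the in-house team
Overall: the in-house team 705/2193 = 32.1%, the senior adjuster 767/3217 = 23.8% → the in-house team
The in-house team wins overall and in every claim group — no reversal.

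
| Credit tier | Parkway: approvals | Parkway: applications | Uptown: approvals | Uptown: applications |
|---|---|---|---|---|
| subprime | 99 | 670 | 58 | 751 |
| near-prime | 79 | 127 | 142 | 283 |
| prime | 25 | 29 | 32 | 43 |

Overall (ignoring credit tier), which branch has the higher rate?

Subprime: Parkway 99/670 = 14.8%, Uptown 58/751 = 7.7% → Parkway
Near-prime: Parkway 79/127 = 62.2%, Uptown 142/283 = 50.2% → Parkway
Prime: Parkway 25/29 = 86.2%, Uptown 32/43 = 74.4% → Parkway
Overall: Parkway 203/826 = 24.6%, Uptown 232/1077 = 21.5% → Parkway

Parkway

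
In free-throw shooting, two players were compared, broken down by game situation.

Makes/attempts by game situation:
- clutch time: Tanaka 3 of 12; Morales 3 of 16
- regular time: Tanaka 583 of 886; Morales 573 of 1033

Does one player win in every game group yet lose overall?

Clutch time: Tanaka 3/12 = 25.0%, Morales 3/16 = 18.8% → Tanaka
Regular time: Tanaka 583/886 = 65.8%, Morales 573/1033 = 55.5% → Tanaka
Overall: Tanaka 586/898 = 65.3%, Morales 576/1049 = 54.9% → Tanaka
Tanaka wins overall and in every game group — no reversal.

No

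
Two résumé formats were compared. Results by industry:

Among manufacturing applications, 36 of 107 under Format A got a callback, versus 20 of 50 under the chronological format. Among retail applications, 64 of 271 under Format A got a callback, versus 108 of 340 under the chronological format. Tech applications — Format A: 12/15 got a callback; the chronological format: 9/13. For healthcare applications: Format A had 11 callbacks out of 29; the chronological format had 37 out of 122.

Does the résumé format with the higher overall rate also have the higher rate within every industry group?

Manufacturing: Format A 36/107 = 33.6%, the chronological format 20/50 = 40.0% → the chronological format
Retail: Format A 64/271 = 23.6%, the chronological format 108/340 = 31.8% → the chronological format
Tech: Format A 12/15 = 80.0%, the chronological format 9/13 = 69.2% → Format A
Healthcare: Format A 11/29 = 37.9%, the chronological format 37/122 = 30.3% → Format A
Overall: Format A 123/422 = 29.1%, the chronological format 174/525 = 33.1% → the chronological format
Neither sweeps: Format A wins 2 of 4 groups, the chronological format wins 2. The chronological format wins overall but not every group — no Simpson reversal.

No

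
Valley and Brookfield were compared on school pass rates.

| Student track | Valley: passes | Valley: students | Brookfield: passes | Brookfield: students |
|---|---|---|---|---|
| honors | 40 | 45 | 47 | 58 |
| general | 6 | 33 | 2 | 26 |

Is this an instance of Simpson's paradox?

No

Honors: Valley 40/45 = 88.9%, Brookfield 47/58 = 81.0% → Valley
General: Valley 6/33 = 18.2%, Brookfield 2/26 = 7.7% → Valley
Overall: Valley 46/78 = 59.0%, Brookfield 49/84 = 58.3% → Valley
Valley wins overall and in every student group — no reversal.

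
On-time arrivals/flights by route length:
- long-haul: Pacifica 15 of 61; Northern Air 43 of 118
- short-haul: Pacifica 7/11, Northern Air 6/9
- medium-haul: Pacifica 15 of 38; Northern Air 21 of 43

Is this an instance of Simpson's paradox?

No

Long-haul: Pacifica 15/61 = 24.6%, Northern Air 43/118 = 36.4% → Northern Air
Short-haul: Pacifica 7/11 = 63.6%, Northern Air 6/9 = 66.7% → Northern Air
Medium-haul: Pacifica 15/38 = 39.5%, Northern Air 21/43 = 48.8% → Northern Air
Overall: Pacifica 37/110 = 33.6%, Northern Air 70/170 = 41.2% → Northern Air
Northern Air wins overall and in every route group — no reversal.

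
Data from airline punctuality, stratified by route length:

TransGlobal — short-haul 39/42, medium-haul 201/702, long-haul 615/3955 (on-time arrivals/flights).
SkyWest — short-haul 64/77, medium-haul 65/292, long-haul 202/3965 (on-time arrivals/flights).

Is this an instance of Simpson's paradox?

No

Short-haul: TransGlobal 39/42 = 92.9%, SkyWest 64/77 = 83.1% → TransGlobal
Medium-haul: TransGlobal 201/702 = 28.6%, SkyWest 65/292 = 22.3% → TransGlobal
Long-haul: TransGlobal 615/3955 = 15.5%, SkyWest 202/3965 = 5.1% → TransGlobal
Overall: TransGlobal 855/4699 = 18.2%, SkyWest 331/4334 = 7.6% → TransGlobal
TransGlobal wins overall and in every route group — no reversal.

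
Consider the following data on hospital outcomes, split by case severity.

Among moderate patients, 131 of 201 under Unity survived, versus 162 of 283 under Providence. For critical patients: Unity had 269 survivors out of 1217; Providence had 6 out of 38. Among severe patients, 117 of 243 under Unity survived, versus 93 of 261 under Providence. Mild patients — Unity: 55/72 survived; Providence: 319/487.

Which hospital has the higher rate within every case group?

Moderate: Unity 131/201 = 65.2%, Providence 162/283 = 57.2% → Unity
Critical: Unity 269/1217 = 22.1%, Providence 6/38 = 15.8% → Unity
Severe: Unity 117/243 = 48.1%, Providence 93/261 = 35.6% → Unity
Mild: Unity 55/72 = 76.4%, Providence 319/487 = 65.5% → Unity
Unity has the higher rate in all 4 groups.

Unity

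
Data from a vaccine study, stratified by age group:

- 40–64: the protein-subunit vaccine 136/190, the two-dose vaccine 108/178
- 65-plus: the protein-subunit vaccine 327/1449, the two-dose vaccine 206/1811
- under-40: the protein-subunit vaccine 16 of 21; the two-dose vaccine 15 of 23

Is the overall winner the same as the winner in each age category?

Yes

40–64: the protein-subunit vaccine 136/190 = 71.6%, the two-dose vaccine 108/178 = 60.7% → the protein-subunit vaccine
65-plus: the protein-subunit vaccine 327/1449 = 22.6%, the two-dose vaccine 206/1811 = 11.4% → the protein-subunit vaccine
Under-40: the protein-subunit vaccine 16/21 = 76.2%, the two-dose vaccine 15/23 = 65.2% → the protein-subunit vaccine
Overall: the protein-subunit vaccine 479/1660 = 28.9%, the two-dose vaccine 329/2012 = 16.4% → the protein-subunit vaccine
The protein-subunit vaccine wins overall and in every age group — no reversal.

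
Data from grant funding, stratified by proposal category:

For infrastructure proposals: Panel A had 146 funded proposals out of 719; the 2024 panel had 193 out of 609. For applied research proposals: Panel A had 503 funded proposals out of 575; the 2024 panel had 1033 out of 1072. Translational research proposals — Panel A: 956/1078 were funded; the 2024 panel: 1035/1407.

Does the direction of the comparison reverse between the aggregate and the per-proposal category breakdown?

Infrastructure: Panel A 146/719 = 20.3%, the 2024 panel 193/609 = 31.7% → the 2024 panel
Applied research: Panel A 503/575 = 87.5%, the 2024 panel 1033/1072 = 96.4% → the 2024 panel
Translational research: Panel A 956/1078 = 88.7%, the 2024 panel 1035/1407 = 73.6% → Panel A
Overall: Panel A 1605/2372 = 67.7%, the 2024 panel 2261/3088 = 73.2% → the 2024 panel
Neither sweeps: Panel A wins 1 of 3 groups, the 2024 panel wins 2. The 2024 panel wins overall but not every group — no Simpson reversal.

No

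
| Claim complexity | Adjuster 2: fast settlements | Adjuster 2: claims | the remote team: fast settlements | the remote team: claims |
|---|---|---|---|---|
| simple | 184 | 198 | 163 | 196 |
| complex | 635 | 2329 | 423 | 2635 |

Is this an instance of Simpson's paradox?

Simple: Adjuster 2 184/198 = 92.9%, the remote team 163/196 = 83.2% → Adjuster 2
Complex: Adjuster 2 635/2329 = 27.3%, the remote team 423/2635 = 16.1% → Adjuster 2
Overall: Adjuster 2 819/2527 = 32.4%, the remote team 586/2831 = 20.7% → Adjuster 2
Adjuster 2 wins overall and in every claim group — no reversal.

No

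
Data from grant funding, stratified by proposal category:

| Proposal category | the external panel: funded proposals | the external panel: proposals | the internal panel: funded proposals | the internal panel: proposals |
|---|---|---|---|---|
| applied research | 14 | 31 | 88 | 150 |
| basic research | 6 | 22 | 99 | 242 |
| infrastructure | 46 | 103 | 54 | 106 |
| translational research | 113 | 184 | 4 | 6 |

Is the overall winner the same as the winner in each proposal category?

Applied research: the external panel 14/31 = 45.2%, the internal panel 88/150 = 58.7% → the internal panel
Basic research: the external panel 6/22 = 27.3%, the internal panel 99/242 = 40.9% → the internal panel
Infrastructure: the external panel 46/103 = 44.7%, the internal panel 54/106 = 50.9% → the internal panel
Translational research: the external panel 113/184 = 61.4%, the internal panel 4/6 = 66.7% → the internal panel
Overall: the external panel 179/340 = 52.6%, the internal panel 245/504 = 48.6% → the external panel
The internal panel wins each proposal group but the external panel wins overall — the comparison reverses. The internal panel's proposals skew toward basic research, which has a lower base rate.

No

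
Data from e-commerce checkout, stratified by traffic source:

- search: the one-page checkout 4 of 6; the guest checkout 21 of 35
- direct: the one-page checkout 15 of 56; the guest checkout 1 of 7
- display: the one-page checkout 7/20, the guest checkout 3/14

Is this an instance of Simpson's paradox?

Search: the one-page checkout 4/6 = 66.7%, the guest checkout 21/35 = 60.0% → the one-page checkout
Direct: the one-page checkout 15/56 = 26.8%, the guest checkout 1/7 = 14.3% → the one-page checkout
Display: the one-page checkout 7/20 = 35.0%, the guest checkout 3/14 = 21.4% → the one-page checkout
Overall: the one-page checkout 26/82 = 31.7%, the guest checkout 25/56 = 44.6% → the guest checkout
The one-page checkout wins each traffic group but the guest checkout wins overall — the comparison reverses. The one-page checkout's sessions skew toward direct, which has a lower base rate.

Yes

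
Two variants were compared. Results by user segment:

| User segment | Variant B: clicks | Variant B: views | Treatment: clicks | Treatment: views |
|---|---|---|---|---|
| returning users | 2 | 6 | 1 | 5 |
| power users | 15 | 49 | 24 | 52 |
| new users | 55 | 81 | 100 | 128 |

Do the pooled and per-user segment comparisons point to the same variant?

No

Returning users: Variant B 2/6 = 33.3%, Treatment 1/5 = 20.0% → Variant B
Power users: Variant B 15/49 = 30.6%, Treatment 24/52 = 46.2% → Treatment
New users: Variant B 55/81 = 67.9%, Treatment 100/128 = 78.1% → Treatment
Overall: Variant B 72/136 = 52.9%, Treatment 125/185 = 67.6% → Treatment
Neither sweeps: Variant B wins 1 of 3 groups, Treatment wins 2. Treatment wins overall but not every group — no Simpson reversal.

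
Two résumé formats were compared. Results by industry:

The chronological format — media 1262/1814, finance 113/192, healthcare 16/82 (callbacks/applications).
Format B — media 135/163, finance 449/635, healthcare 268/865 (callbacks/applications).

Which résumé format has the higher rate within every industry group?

Format B

Media: the chronological format 1262/1814 = 69.6%, Format B 135/163 = 82.8% → Format B
Finance: the chronological format 113/192 = 58.9%, Format B 449/635 = 70.7% → Format B
Healthcare: the chronological format 16/82 = 19.5%, Format B 268/865 = 31.0% → Format B
Format B has the higher rate in all 3 groups.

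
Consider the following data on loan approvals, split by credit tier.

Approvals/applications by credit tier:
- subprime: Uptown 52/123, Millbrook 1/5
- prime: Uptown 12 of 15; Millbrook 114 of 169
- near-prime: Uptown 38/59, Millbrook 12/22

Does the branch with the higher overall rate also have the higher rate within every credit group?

No

Subprime: Uptown 52/123 = 42.3%, Millbrook 1/5 = 20.0% → Uptown
Prime: Uptown 12/15 = 80.0%, Millbrook 114/169 = 67.5% → Uptown
Near-prime: Uptown 38/59 = 64.4%, Millbrook 12/22 = 54.5% → Uptown
Overall: Uptown 102/197 = 51.8%, Millbrook 127/196 = 64.8% → Millbrook
Uptown wins each credit group but Millbrook wins overall — the comparison reverses. Uptown's applications skew toward subprime, which has a lower base rate.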